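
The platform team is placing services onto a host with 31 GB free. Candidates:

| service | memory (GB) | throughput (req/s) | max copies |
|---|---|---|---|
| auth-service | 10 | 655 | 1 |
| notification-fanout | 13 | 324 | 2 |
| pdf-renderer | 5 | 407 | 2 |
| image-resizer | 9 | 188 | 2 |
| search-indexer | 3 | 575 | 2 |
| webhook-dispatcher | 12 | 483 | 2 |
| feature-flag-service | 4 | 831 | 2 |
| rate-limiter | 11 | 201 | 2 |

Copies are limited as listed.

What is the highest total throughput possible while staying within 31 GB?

3874

Density check — feature-flag-service 207.75, search-indexer 191.67, pdf-renderer 81.40 are the best per GB.
Filling by ratio: 2×pdf-renderer + 2×search-indexer + 2×feature-flag-service for 3626, with 7 GB left unused.
The 5 GB tied up in pdf-renderer is better spent on auth-service — total rises to 3874 (29 GB).
The spare 2 GB is too small for any remaining service, and no exchange beats 3874.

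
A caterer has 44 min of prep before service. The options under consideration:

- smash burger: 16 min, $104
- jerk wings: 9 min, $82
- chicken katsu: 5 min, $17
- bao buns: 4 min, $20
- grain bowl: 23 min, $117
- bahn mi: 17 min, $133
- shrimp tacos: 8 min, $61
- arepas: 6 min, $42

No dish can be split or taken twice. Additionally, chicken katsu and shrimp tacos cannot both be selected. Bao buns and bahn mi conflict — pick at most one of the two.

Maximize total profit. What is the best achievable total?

319

Smash burger + jerk wings + bahn mi uses 42 of the 44 min and totals 319.
No other feasible combination exceeds 319.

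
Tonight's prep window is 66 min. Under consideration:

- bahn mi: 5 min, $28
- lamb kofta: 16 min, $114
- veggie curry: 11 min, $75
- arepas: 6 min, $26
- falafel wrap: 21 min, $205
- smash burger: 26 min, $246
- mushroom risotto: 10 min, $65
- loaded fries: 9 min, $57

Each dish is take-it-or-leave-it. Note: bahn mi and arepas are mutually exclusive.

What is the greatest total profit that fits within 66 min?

Filling by ratio: lamb kofta + falafel wrap + smash burger for 565, with 3 min left unused.
Dropping lamb kofta frees 16 min; slotting in mushroom risotto + loaded fries (19 min) lifts the total to 573 at 66 min.
No other feasible combination exceeds 573.

573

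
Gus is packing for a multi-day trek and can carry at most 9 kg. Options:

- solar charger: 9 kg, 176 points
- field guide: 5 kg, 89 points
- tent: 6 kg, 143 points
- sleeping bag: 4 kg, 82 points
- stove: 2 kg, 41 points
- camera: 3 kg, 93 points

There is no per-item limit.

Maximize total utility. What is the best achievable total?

279

The ratio ordering already packs tightly: 3×camera, 9 kg, 279.
No other feasible combination exceeds 279.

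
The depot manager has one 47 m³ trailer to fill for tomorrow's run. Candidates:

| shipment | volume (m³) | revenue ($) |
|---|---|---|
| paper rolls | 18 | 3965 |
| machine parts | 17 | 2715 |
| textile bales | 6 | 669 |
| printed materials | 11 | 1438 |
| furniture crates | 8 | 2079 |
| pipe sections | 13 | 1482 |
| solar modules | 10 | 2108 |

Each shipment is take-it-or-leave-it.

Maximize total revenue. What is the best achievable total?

9590

The ratio ordering already packs tightly: paper rolls + printed materials + furniture crates + solar modules, 47 m³, 9590.
That's the maximum — no swap from here does better than 9590.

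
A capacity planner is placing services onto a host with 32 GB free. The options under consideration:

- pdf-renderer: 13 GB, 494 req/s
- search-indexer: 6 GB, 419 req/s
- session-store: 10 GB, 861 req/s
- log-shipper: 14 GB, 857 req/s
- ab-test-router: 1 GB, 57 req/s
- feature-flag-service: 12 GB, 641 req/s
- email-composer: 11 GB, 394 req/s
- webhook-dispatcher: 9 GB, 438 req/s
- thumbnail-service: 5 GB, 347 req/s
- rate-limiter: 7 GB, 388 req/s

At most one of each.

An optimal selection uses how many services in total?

4

Optimal total is 2194.
For example search-indexer + session-store + log-shipper + ab-test-router achieves it, using 31 GB.
All optima have 4 services.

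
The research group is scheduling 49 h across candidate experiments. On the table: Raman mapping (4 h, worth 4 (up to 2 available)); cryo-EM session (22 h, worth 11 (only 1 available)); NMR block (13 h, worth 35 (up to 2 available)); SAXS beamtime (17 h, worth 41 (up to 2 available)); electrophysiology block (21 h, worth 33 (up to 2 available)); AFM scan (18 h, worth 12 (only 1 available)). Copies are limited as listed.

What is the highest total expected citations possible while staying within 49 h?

117

Density check — NMR block 2.69, SAXS beamtime 2.41, electrophysiology block 1.57, Raman mapping 1.00 are the best per h.
Greedy by ratio would take Raman mapping + 2×NMR block + SAXS beamtime: 47 h used, total 115.
Replace Raman mapping and NMR block with SAXS beamtime: the trade gains 2 net, giving 117 at 47 h.
The spare 2 h is too small for any remaining experiment, and no exchange beats 117.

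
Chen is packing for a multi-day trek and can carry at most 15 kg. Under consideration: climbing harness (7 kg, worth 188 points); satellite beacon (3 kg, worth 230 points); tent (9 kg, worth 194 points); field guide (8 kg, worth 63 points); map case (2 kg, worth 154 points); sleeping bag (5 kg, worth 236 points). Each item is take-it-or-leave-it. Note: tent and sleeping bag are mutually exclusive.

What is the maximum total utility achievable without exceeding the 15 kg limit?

654

By utility per kg: map case 77.00, satellite beacon 76.67, sleeping bag 47.20 lead.
Greedy by ratio would take satellite beacon + map case + sleeping bag: 10 kg used, total 620.
Replace map case with climbing harness: the trade gains 34 net, giving 654 at 15 kg.
Every other selection either busts 15 kg or breaks a pairing rule or fails to beat 654.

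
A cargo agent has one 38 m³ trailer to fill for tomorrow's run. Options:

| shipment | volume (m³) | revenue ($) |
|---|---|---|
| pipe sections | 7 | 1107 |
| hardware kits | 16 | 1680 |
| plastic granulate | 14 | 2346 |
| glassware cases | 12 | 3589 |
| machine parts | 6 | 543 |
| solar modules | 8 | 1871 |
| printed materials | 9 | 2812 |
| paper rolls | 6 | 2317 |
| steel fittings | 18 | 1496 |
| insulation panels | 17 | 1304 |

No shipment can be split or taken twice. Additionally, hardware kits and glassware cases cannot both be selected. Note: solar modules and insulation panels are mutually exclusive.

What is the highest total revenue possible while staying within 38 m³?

Taking glassware cases + solar modules + printed materials + paper rolls: 35 m³ used, 10589 in revenue.
The closest alternative, pipe sections + glassware cases + printed materials + paper rolls, reaches only 9825.

10589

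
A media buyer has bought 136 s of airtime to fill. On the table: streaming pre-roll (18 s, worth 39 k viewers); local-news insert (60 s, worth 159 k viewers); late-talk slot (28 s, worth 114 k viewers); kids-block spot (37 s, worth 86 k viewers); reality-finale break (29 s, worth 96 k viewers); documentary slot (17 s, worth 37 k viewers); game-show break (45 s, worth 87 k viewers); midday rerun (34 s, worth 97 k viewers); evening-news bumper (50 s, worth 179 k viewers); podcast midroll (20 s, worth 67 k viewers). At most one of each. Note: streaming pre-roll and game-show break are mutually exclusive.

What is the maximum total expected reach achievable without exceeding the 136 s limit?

The ratio heuristic lands on late-talk slot + reality-finale break + evening-news bumper + podcast midroll (456) but leaves 9 s idle.
Replace reality-finale break with midday rerun: the trade gains 1 net, giving 457 at 132 s.
Next best is late-talk slot + reality-finale break + evening-news bumper + podcast midroll at 456 (127 s) — short by 1.

457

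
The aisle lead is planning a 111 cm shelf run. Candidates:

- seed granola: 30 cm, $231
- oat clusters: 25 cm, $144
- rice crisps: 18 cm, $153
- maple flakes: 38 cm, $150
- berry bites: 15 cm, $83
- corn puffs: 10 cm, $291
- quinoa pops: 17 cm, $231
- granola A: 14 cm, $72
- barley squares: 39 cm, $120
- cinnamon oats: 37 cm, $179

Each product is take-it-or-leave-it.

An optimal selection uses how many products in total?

Best achievable weekly sales is 1061.
seed granola + rice crisps + berry bites + corn puffs + quinoa pops + granola A hits 1061 at 104 cm.
Every optimal selection uses 6 products.

6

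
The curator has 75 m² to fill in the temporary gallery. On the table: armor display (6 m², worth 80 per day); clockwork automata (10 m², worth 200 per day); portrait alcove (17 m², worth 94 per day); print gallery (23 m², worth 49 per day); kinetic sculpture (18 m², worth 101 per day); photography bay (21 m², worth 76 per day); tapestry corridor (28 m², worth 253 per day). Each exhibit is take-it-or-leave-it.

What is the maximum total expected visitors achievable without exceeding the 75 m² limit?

Density check — clockwork automata 20.00, armor display 13.33, tapestry corridor 9.04, kinetic sculpture 5.61 are the best per m².
Filling by ratio: armor display + clockwork automata + kinetic sculpture + tapestry corridor for 634, with 13 m² left unused.
Replace armor display with portrait alcove: the trade gains 14 net, giving 648 at 73 m².
Runner-up armor display + clockwork automata + kinetic sculpture + tapestry corridor tops out at 634.

648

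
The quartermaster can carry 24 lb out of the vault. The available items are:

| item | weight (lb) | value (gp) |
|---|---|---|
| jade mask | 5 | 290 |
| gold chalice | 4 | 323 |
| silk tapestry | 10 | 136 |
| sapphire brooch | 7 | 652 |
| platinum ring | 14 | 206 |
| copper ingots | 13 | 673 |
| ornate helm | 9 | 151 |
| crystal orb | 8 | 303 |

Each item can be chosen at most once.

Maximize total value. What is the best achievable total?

Greedy by ratio would take jade mask + gold chalice + sapphire brooch + crystal orb: 24 lb used, total 1568.
Replace jade mask and crystal orb with copper ingots: the trade gains 80 net, giving 1648 at 24 lb.
Runner-up jade mask + gold chalice + sapphire brooch + crystal orb tops out at 1568.

1648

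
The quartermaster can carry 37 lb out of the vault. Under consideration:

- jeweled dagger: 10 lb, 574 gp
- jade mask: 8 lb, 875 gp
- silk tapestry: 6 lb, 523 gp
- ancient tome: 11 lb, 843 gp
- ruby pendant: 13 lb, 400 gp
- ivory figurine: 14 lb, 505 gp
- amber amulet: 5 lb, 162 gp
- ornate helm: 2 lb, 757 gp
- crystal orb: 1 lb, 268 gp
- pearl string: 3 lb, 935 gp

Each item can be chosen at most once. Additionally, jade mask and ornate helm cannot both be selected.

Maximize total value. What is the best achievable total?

3900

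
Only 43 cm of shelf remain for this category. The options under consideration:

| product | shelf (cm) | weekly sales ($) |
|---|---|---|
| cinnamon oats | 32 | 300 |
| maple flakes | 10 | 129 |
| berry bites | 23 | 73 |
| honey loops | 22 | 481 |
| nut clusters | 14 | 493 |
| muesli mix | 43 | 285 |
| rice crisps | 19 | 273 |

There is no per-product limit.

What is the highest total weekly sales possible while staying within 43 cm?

1479

Ranking by ratio (weekly sales/cm): nut clusters 35.21, honey loops 21.86, rice crisps 14.37, maple flakes 12.90.
3×nut clusters uses 42 of the 43 cm and totals 1479.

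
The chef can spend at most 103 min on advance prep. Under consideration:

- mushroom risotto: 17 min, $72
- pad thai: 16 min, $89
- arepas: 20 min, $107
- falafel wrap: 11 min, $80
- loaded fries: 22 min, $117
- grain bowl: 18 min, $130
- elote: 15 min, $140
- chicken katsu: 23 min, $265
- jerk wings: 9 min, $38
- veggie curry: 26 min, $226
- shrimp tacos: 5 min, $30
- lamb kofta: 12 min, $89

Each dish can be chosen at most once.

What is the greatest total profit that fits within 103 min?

A density-first pass picks falafel wrap + elote + chicken katsu + jerk wings + veggie curry + shrimp tacos + lamb kofta — 868 at 101 min.
Replace jerk wings and shrimp tacos with pad thai: the trade gains 21 net, giving 889 at 103 min.
Every other selection either busts 103 min or fails to beat 889.

889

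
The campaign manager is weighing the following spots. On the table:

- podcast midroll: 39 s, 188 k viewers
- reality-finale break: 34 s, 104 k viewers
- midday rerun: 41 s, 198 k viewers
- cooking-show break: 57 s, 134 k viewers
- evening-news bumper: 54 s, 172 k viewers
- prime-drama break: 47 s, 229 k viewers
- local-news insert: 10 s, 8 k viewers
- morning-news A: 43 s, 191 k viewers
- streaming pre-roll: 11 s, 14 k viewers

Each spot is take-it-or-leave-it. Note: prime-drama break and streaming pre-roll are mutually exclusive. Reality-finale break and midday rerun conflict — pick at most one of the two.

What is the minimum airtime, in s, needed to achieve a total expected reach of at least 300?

Need the lightest bundle worth ≥ 300.
podcast midroll + midday rerun reaches 386 using 80 s.
No combination under 80 s hits 300.

80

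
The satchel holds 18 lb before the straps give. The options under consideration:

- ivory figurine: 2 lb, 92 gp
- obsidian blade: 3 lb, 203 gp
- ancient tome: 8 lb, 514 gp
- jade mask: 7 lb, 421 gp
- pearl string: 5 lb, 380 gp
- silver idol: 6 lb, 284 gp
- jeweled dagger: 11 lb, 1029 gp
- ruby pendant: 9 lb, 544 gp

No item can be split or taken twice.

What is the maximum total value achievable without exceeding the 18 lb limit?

By value per lb: jeweled dagger 93.55, pearl string 76.00, obsidian blade 67.67, ancient tome 64.25 lead.
The ratio ordering already packs tightly: ivory figurine + pearl string + jeweled dagger, 18 lb, 1501.
The closest alternative, jade mask + jeweled dagger, reaches only 1450.

1501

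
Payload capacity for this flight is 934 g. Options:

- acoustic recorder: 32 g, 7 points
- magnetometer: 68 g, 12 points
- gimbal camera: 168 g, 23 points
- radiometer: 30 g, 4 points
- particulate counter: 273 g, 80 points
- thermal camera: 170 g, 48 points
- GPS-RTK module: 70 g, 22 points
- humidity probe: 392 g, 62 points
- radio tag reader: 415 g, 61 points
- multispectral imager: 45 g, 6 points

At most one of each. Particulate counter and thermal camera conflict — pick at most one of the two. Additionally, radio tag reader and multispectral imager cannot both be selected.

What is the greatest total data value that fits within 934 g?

Best packing: acoustic recorder + magnetometer + radiometer + particulate counter + GPS-RTK module + humidity probe + multispectral imager — 910 g, 193 total.
Nothing else feasible within 934 g beats 193.

193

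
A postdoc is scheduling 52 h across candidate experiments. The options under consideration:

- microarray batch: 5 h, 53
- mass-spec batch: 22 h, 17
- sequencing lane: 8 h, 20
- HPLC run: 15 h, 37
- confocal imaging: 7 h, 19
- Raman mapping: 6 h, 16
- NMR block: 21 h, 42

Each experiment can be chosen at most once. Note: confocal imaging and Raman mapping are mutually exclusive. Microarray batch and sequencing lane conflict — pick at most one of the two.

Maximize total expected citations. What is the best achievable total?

Taking microarray batch + HPLC run + confocal imaging + NMR block: 48 h used, 151 in expected citations.
No other feasible combination exceeds 151.

151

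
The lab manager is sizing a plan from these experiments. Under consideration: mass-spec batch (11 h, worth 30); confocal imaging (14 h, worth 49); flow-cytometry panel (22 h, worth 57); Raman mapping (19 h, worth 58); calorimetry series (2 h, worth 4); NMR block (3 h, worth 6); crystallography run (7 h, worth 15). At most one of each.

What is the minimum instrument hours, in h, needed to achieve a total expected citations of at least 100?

33

Minimise h subject to total expected citations ≥ 100.
confocal imaging + Raman mapping reaches 107 using 33 h.
No combination under 33 h hits 100.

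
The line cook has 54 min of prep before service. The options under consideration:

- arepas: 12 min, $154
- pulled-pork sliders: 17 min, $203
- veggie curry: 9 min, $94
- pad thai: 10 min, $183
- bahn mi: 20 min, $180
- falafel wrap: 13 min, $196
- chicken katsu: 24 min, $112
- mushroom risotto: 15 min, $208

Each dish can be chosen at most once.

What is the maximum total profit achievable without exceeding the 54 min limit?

748

Taking the top-ratio dishes first gives arepas + pad thai + falafel wrap + mushroom risotto for 741 (50 min).
The 13 min tied up in falafel wrap is better spent on pulled-pork sliders — total rises to 748 (54 min).
The closest alternative, arepas + pad thai + falafel wrap + mushroom risotto, reaches only 741.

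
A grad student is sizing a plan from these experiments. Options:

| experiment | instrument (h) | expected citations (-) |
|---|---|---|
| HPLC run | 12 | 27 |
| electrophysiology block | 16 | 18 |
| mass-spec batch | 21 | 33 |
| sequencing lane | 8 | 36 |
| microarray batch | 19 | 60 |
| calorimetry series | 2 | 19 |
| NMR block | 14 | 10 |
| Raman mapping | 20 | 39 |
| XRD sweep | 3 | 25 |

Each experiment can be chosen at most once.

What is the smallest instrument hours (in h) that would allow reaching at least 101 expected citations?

24

Look for the lowest-instrument combination reaching 101.
Taking microarray batch + calorimetry series + XRD sweep gives 104 (≥ 101) for 24 h.
No combination under 24 h hits 101.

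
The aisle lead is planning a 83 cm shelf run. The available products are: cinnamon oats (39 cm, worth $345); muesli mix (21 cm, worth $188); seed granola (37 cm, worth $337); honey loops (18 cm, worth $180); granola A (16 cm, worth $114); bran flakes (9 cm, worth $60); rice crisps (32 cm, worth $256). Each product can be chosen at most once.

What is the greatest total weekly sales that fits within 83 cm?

713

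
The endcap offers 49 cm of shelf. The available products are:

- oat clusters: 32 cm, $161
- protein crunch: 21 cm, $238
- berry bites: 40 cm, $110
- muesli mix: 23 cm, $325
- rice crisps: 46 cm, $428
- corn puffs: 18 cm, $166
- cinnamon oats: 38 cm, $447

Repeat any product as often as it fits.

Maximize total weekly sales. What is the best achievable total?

650

The ratio ordering already packs tightly: 2×muesli mix, 46 cm, 650.
Nothing else within 49 cm beats 650.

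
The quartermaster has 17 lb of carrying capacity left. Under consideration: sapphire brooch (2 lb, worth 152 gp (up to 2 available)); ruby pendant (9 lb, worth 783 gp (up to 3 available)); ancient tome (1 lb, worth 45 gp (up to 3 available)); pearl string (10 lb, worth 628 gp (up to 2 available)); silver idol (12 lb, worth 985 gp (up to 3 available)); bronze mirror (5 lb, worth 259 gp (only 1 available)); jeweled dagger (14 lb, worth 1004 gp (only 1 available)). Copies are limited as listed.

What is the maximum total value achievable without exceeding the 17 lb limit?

1334

By value per lb: ruby pendant 87.00, silver idol 82.08, sapphire brooch 76.00 lead.
Greedy by ratio would take 2×sapphire brooch + ruby pendant + 3×ancient tome: 16 lb used, total 1222.
Replace ruby pendant and 2×ancient tome with silver idol: the trade gains 112 net, giving 1334 at 17 lb.
No other feasible combination exceeds 1334.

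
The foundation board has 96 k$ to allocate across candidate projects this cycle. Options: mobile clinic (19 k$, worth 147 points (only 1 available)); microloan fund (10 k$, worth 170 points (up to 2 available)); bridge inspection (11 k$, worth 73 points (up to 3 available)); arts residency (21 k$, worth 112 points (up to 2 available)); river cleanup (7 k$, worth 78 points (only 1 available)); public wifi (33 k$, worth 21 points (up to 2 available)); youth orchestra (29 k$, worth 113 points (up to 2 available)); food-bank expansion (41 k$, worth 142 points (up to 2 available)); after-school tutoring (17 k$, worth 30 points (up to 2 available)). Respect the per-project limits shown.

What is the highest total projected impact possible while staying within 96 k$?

823

A density-first pass picks mobile clinic + 2×microloan fund + 3×bridge inspection + river cleanup + after-school tutoring — 814 at 96 k$.
Replace bridge inspection and after-school tutoring with arts residency: the trade gains 9 net, giving 823 at 89 k$.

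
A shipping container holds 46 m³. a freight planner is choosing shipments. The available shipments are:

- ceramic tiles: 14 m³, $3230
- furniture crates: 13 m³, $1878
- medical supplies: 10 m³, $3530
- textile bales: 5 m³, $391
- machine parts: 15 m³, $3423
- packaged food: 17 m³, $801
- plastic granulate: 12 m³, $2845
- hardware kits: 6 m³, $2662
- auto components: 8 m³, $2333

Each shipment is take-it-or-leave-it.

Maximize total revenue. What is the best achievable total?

Taking the top-ratio shipments first gives medical supplies + textile bales + plastic granulate + hardware kits + auto components for 11761 (41 m³).
But ceramic tiles + medical supplies + machine parts + hardware kits fits in 45 m³ and reaches 12845.
Next best is medical supplies + machine parts + plastic granulate + hardware kits at 12460 (43 m³) — short by 385.

12845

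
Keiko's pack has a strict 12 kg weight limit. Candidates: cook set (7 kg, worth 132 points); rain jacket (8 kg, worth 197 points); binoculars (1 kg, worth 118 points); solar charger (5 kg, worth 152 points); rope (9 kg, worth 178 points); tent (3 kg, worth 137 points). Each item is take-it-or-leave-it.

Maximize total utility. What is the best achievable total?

The ratio heuristic lands on binoculars + solar charger + tent (407) but leaves 3 kg idle.
Replace solar charger with rain jacket: the trade gains 45 net, giving 452 at 12 kg.
Runner-up binoculars + solar charger + tent tops out at 407.

452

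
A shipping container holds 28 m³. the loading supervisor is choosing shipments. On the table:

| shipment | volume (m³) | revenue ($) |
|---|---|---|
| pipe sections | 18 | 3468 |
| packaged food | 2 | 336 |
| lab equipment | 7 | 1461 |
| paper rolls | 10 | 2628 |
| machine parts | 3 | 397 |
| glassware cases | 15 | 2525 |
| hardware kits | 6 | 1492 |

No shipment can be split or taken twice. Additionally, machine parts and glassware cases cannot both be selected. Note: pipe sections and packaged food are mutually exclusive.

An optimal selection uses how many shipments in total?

5

The maximum revenue within 28 m³ is 6314.
One optimal bundle: packaged food + lab equipment + paper rolls + machine parts + hardware kits (28 m³).
Any selection reaching 6314 contains exactly 5 shipments.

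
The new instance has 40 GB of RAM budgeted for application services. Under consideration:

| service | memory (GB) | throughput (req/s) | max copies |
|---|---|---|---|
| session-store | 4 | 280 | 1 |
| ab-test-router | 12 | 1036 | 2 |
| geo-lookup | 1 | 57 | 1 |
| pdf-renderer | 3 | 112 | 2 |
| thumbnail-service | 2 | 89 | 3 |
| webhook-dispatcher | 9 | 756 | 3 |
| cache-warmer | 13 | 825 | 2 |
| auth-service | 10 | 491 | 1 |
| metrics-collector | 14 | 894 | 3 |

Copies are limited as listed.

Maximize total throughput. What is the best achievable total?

3361

Greedy by ratio would take session-store + 2×ab-test-router + geo-lookup + thumbnail-service + webhook-dispatcher: 40 GB used, total 3254.
Replace session-store and ab-test-router and thumbnail-service with 2×webhook-dispatcher: the trade gains 107 net, giving 3361 at 40 GB.
Nothing else within 40 GB beats 3361.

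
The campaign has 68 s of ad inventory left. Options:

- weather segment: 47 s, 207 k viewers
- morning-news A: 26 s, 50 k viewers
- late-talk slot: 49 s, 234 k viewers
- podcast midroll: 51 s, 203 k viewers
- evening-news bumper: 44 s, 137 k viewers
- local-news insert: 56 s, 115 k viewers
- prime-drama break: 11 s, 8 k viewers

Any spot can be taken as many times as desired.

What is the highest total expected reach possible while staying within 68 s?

242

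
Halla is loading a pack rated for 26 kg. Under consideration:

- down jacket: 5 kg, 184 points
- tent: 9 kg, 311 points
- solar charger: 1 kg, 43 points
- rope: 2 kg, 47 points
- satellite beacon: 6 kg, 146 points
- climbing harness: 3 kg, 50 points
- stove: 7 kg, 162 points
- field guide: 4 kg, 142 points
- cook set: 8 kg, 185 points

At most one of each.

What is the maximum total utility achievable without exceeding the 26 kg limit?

A density-first pass picks down jacket + tent + solar charger + satellite beacon + field guide — 826 at 25 kg.
The 6 kg tied up in satellite beacon is better spent on stove — total rises to 842 (26 kg).
Next best is down jacket + tent + rope + satellite beacon + field guide at 830 (26 kg) — short by 12.

842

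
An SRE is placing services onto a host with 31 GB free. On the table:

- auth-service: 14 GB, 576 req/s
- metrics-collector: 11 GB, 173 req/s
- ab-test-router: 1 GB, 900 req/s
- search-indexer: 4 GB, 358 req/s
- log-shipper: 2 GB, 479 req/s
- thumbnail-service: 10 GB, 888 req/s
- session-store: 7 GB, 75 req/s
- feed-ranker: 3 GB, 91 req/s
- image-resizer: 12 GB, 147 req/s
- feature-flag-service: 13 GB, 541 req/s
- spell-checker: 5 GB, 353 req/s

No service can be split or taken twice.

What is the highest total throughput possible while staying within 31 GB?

The ratio heuristic lands on ab-test-router + search-indexer + log-shipper + thumbnail-service + feed-ranker + spell-checker (3069) but leaves 6 GB idle.
Replace feed-ranker and spell-checker with auth-service: the trade gains 132 net, giving 3201 at 31 GB.
Runner-up ab-test-router + search-indexer + log-shipper + thumbnail-service + feature-flag-service tops out at 3166.

3201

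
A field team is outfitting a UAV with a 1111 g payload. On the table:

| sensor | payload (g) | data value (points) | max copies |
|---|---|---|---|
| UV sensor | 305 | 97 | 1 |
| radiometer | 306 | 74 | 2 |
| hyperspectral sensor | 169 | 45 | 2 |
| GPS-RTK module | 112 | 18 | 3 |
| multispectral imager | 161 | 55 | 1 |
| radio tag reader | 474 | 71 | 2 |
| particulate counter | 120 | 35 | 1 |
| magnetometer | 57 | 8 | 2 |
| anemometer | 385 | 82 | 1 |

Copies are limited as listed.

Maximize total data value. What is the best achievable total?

316

A density-first pass picks UV sensor + 2×hyperspectral sensor + GPS-RTK module + multispectral imager + particulate counter + magnetometer — 303 at 1093 g.
The 289 g tied up in GPS-RTK module and particulate counter and magnetometer is better spent on radiometer — total rises to 316 (1110 g).
Nothing else within 1111 g beats 316.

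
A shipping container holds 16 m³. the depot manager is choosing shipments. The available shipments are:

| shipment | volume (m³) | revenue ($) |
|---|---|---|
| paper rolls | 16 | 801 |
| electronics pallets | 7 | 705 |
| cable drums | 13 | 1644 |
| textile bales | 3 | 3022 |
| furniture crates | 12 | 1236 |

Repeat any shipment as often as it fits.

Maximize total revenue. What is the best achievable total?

Ranking by ratio (revenue/m³): textile bales 1007.33, cable drums 126.46, furniture crates 103.00, electronics pallets 100.71.
The ratio ordering already packs tightly: 5×textile bales, 15 m³, 15110.

15110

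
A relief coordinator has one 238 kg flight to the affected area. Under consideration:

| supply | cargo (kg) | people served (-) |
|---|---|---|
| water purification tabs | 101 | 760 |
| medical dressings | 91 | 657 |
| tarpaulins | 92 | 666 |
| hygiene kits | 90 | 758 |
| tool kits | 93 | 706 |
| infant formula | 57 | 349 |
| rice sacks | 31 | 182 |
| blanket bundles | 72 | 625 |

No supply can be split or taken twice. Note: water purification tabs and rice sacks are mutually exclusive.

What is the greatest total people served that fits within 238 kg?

1764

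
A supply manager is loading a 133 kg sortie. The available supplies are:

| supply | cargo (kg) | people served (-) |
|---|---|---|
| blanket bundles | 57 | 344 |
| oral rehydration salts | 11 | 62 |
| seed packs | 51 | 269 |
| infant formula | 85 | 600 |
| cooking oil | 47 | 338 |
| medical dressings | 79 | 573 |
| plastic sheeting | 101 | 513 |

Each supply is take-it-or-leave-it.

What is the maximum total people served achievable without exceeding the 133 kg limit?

938

Ranking by ratio (people served/kg): medical dressings 7.25, cooking oil 7.19, infant formula 7.06.
Greedy by ratio would take cooking oil + medical dressings: 126 kg used, total 911.
Replace medical dressings with infant formula: the trade gains 27 net, giving 938 at 132 kg.
Next best is cooking oil + medical dressings at 911 (126 kg) — short by 27.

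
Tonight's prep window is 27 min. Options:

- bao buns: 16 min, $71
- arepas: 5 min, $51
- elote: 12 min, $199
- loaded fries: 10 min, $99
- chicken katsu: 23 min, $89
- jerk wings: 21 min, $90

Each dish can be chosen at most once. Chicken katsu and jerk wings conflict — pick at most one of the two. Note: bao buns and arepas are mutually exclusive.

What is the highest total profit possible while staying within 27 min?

349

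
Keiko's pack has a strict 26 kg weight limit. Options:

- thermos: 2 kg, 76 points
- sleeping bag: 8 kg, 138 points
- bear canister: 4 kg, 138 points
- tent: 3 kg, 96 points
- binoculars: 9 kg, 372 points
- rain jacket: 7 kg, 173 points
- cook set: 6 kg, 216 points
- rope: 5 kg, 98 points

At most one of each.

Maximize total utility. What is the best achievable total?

900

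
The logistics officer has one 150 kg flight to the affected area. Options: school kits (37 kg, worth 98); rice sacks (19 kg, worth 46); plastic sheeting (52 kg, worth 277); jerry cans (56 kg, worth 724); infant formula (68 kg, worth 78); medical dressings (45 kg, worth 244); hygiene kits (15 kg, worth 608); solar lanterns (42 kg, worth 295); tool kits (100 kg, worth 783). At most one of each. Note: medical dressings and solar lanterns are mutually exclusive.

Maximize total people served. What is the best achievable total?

1725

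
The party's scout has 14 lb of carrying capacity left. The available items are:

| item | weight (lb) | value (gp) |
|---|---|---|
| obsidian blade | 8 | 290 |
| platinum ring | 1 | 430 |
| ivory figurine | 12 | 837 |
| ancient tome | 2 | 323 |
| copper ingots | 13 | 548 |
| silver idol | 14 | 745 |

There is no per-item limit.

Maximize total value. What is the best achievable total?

6020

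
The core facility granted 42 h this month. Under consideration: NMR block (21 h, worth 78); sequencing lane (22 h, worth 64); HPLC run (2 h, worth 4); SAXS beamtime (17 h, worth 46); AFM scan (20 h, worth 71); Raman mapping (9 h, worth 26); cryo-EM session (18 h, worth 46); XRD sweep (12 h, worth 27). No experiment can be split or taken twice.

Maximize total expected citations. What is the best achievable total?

149

NMR block + AFM scan uses 41 of the 42 h and totals 149.
That's the maximum — no swap from here does better than 149.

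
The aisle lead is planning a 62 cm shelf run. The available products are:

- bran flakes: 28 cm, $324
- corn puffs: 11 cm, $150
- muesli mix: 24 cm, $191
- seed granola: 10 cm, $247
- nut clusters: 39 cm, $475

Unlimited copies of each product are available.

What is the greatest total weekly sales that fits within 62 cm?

Taking 6×seed granola: 60 cm used, 1482 in weekly sales.

1482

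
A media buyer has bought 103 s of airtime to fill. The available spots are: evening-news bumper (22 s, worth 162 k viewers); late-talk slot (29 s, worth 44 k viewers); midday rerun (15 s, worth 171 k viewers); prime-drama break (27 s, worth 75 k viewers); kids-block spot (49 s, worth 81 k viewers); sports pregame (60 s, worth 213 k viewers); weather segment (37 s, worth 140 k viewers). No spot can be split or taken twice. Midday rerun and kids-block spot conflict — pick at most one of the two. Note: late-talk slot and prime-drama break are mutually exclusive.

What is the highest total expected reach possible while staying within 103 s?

548

Best packing: evening-news bumper + midday rerun + prime-drama break + weather segment — 101 s, 548 total.
The closest alternative, evening-news bumper + midday rerun + sports pregame, reaches only 546.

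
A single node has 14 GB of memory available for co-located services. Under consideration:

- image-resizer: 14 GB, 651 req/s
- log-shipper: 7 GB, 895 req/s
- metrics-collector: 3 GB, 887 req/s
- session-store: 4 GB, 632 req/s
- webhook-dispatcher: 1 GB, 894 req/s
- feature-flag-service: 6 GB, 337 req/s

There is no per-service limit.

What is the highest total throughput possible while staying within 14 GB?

12516

Ranking by ratio (throughput/GB): webhook-dispatcher 894.00, metrics-collector 295.67, session-store 158.00.
Best packing: 14×webhook-dispatcher — 14 GB, 12516 total.
No other feasible combination exceeds 12516.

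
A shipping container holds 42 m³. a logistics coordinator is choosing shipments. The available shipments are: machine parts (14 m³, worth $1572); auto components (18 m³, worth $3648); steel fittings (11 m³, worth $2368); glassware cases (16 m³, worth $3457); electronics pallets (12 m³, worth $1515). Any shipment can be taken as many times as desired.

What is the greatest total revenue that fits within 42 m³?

A density-first pass picks 2×glassware cases — 6914 at 32 m³.
Dropping 2×glassware cases frees 32 m³; slotting in auto components + 2×steel fittings (40 m³) lifts the total to 8384 at 40 m³.
Every other selection either busts 42 m³ or fails to beat 8384.

8384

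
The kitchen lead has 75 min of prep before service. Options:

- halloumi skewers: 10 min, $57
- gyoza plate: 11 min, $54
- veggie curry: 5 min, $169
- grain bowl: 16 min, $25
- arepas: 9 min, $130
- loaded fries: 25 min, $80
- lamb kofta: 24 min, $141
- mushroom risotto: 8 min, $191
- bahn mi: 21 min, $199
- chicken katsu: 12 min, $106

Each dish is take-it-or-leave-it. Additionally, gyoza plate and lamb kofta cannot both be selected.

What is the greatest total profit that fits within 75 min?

852

By profit per min: veggie curry 33.80, mushroom risotto 23.88, arepas 14.44, bahn mi 9.48 lead.
The ratio ordering already packs tightly: halloumi skewers + veggie curry + arepas + mushroom risotto + bahn mi + chicken katsu, 65 min, 852.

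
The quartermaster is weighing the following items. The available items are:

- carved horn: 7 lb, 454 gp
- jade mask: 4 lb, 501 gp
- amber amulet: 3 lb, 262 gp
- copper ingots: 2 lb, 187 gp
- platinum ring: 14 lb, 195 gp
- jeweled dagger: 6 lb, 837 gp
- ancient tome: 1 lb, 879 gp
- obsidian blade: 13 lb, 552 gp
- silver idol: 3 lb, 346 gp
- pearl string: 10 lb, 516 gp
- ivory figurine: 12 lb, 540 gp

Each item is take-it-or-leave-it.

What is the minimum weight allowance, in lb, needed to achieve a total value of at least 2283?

13

Minimise lb subject to total value ≥ 2283.
jade mask + copper ingots + jeweled dagger + ancient tome reaches 2404 using 13 lb.
No combination under 13 lb hits 2283.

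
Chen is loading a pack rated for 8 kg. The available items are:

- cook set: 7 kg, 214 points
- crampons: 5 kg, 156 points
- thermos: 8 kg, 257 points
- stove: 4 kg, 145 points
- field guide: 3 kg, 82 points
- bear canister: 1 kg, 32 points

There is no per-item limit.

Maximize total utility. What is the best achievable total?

290

Best packing: 2×stove — 8 kg, 290 total.
Nothing else within 8 kg beats 290.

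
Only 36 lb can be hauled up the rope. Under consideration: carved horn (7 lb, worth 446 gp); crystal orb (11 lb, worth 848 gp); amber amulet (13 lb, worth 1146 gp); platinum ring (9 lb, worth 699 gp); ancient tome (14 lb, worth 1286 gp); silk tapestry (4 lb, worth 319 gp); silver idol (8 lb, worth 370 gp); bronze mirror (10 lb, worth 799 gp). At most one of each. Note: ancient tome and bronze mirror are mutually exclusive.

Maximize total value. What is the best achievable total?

Greedy by ratio would take amber amulet + ancient tome + silk tapestry: 31 lb used, total 2751.
The 4 lb tied up in silk tapestry is better spent on platinum ring — total rises to 3131 (36 lb).
An exhaustive check of the 256 subsets confirms 3131.

3131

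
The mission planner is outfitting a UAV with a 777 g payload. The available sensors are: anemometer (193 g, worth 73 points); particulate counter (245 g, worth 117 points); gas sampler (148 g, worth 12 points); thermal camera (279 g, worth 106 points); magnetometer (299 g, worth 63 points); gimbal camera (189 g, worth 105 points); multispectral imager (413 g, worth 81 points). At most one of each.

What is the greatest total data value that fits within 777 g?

328

Taking particulate counter + thermal camera + gimbal camera: 713 g used, 328 in data value.
Runner-up anemometer + particulate counter + gas sampler + gimbal camera tops out at 307.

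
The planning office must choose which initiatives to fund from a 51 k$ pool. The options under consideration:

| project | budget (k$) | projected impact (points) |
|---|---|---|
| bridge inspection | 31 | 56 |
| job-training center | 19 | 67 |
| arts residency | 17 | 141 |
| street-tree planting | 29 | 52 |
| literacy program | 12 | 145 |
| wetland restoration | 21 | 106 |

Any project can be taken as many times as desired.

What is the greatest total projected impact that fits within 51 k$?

The ratio ordering already packs tightly: 4×literacy program, 48 k$, 580.
No other feasible combination exceeds 580.

580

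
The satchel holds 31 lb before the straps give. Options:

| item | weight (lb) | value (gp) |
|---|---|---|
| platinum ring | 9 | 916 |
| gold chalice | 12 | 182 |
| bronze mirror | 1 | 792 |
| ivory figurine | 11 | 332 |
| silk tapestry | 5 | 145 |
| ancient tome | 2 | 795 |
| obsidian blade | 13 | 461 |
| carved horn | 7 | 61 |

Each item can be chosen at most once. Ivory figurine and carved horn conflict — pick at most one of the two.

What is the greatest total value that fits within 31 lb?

Taking platinum ring + bronze mirror + silk tapestry + ancient tome + obsidian blade: 30 lb used, 3109 in value.
Next best is platinum ring + bronze mirror + ivory figurine + silk tapestry + ancient tome at 2980 (28 lb) — short by 129.

3109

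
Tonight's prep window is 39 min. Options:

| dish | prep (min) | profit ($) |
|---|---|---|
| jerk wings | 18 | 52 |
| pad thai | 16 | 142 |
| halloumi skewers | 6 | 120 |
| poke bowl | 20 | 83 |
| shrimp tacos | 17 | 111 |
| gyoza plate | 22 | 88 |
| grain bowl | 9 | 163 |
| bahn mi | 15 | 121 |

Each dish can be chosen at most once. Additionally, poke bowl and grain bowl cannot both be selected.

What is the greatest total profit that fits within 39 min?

425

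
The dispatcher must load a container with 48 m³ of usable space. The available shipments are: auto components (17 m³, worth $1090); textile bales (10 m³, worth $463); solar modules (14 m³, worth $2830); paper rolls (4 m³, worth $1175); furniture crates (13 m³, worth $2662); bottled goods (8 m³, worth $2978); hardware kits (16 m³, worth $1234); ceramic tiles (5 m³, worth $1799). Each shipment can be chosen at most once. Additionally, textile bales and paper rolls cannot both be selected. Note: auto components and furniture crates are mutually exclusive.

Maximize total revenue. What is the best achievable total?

11444

Solar modules + paper rolls + furniture crates + bottled goods + ceramic tiles uses 44 of the 48 m³ and totals 11444.
That's the maximum — no feasible swap from here does better than 11444.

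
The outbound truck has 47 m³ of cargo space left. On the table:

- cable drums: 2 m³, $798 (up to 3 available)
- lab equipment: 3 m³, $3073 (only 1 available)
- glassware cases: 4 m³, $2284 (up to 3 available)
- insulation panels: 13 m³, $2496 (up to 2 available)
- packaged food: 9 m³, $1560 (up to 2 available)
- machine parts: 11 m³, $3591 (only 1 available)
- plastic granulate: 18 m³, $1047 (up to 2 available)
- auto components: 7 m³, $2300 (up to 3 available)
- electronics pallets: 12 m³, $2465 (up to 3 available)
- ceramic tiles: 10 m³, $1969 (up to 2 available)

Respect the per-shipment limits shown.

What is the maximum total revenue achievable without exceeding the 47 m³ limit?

20510

Taking the top-ratio shipments first gives 3×cable drums + lab equipment + 3×glassware cases + 3×auto components for 19219 (42 m³).
The 7 m³ tied up in auto components is better spent on machine parts — total rises to 20510 (46 m³).
No other feasible combination exceeds 20510.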